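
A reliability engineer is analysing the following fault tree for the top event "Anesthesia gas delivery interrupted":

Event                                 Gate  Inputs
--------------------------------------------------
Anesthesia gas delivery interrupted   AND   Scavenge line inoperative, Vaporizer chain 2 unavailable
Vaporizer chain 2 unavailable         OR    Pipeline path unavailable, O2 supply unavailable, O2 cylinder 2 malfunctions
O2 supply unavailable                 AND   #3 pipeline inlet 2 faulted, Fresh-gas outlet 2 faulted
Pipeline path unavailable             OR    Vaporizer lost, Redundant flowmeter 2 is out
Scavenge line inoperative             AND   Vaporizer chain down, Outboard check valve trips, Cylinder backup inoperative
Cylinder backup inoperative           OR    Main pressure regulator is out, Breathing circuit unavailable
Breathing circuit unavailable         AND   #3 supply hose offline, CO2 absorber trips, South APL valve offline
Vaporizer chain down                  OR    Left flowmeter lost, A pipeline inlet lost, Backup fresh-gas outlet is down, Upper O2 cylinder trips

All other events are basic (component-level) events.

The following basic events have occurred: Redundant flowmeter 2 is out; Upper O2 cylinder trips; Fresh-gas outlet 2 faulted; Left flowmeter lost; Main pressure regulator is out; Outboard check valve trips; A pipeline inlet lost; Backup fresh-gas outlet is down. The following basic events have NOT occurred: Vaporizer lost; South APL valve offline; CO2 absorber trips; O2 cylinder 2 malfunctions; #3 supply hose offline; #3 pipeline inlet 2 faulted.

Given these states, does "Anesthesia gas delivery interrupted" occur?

Yes

Vaporizer chain down [OR]: Left flowmeter lost=occurs, A pipeline inlet lost=occurs, Backup fresh-gas outlet is down=occurs, Upper O2 cylinder trips=occurs → at least one input occurs → occurs.
Breathing circuit unavailable [AND]: #3 supply hose offline=not, CO2 absorber trips=not, South APL valve offline=not → not all inputs occur → does not occur.
Cylinder backup inoperative [OR]: Main pressure regulator is out=occurs, Breathing circuit unavailable=not → at least one input occurs → occurs.
Scavenge line inoperative [AND]: Vaporizer chain down=occurs, Outboard check valve trips=occurs, Cylinder backup inoperative=occurs → all inputs occur → occurs.
Pipeline path unavailable [OR]: Vaporizer lost=not, Redundant flowmeter 2 is out=occurs → at least one input occurs → occurs.
O2 supply unavailable [AND]: #3 pipeline inlet 2 faulted=not, Fresh-gas outlet 2 faulted=occurs → not all inputs occur → does not occur.
Vaporizer chain 2 unavailable [OR]: Pipeline path unavailable=occurs, O2 supply unavailable=not, O2 cylinder 2 malfunctions=not → at least one input occurs → occurs.
Anesthesia gas delivery interrupted [AND]: Scavenge line inoperative=occurs, Vaporizer chain 2 unavailable=occurs → all inputs occur → occurs.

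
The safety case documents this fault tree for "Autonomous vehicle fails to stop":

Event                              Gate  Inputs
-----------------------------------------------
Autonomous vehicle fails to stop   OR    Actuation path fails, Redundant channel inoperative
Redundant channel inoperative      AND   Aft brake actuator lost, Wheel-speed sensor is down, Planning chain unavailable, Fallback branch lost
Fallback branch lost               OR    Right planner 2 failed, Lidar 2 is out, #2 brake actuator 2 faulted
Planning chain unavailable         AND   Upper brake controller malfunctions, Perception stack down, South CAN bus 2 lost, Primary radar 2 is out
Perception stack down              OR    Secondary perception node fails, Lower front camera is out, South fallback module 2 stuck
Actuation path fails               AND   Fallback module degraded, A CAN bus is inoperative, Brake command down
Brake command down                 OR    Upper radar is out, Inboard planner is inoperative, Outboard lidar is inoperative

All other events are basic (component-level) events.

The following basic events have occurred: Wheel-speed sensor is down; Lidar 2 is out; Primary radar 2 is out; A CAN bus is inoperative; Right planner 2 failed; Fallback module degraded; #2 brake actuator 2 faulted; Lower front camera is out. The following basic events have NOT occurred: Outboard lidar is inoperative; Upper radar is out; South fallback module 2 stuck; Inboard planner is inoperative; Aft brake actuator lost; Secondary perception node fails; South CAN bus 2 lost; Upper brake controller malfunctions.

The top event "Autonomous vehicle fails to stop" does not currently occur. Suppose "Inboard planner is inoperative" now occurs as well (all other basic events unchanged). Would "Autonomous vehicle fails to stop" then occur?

Counterfactual: set "Inboard planner is inoperative" to occurred.
Brake command down [OR]: Upper radar is out=not, Inboard planner is inoperative=occurs, Outboard lidar is inoperative=not → at least one input occurs → occurs.
Actuation path fails [AND]: Fallback module degraded=occurs, A CAN bus is inoperative=occurs, Brake command down=occurs → all inputs occur → occurs.
Perception stack down [OR]: Secondary perception node fails=not, Lower front camera is out=occurs, South fallback module 2 stuck=not → at least one input occurs → occurs.
Planning chain unavailable [AND]: Upper brake controller malfunctions=not, Perception stack down=occurs, South CAN bus 2 lost=not, Primary radar 2 is out=occurs → not all inputs occur → does not occur.
Fallback branch lost [OR]: Right planner 2 failed=occurs, Lidar 2 is out=occurs, #2 brake actuator 2 faulted=occurs → at least one input occurs → occurs.
Redundant channel inoperative [AND]: Aft brake actuator lost=not, Wheel-speed sensor is down=occurs, Planning chain unavailable=not, Fallback branch lost=occurs → not all inputs occur → does not occur.
Autonomous vehicle fails to stop [OR]: Actuation path fails=occurs, Redundant channel inoperative=not → at least one input occurs → occurs.

Yes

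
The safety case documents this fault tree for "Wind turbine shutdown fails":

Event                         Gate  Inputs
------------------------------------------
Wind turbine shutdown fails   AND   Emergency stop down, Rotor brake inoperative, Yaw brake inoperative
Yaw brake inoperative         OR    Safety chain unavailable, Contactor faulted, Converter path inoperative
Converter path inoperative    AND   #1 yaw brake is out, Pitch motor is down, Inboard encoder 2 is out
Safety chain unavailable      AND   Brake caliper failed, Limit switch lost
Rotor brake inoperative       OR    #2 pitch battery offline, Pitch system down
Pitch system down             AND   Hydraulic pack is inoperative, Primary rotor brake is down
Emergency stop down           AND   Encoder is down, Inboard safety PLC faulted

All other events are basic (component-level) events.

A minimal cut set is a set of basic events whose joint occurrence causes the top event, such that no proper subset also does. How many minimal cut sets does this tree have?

6

Emergency stop down [AND]: one cut set from each child combined → 1 × 1 = 1 cut set(s).
Pitch system down [AND]: one cut set from each child combined → 1 × 1 = 1 cut set(s).
Rotor brake inoperative [OR]: union of children's cut sets → 2 cut set(s).
Safety chain unavailable [AND]: one cut set from each child combined → 1 × 1 = 1 cut set(s).
Converter path inoperative [AND]: one cut set from each child combined → 1 × 1 × 1 = 1 cut set(s).
Yaw brake inoperative [OR]: union of children's cut sets → 3 cut set(s).
Wind turbine shutdown fails [AND]: one cut set from each child combined → 1 × 2 × 3 = 6 cut set(s).
Minimal cut sets: {#2 pitch battery offline, Brake caliper failed, Encoder is down, Inboard safety PLC faulted, Limit switch lost}; {#2 pitch battery offline, Contactor faulted, Encoder is down, Inboard safety PLC faulted}; {#1 yaw brake is out, #2 pitch battery offline, Encoder is down, Inboard encoder 2 is out, Inboard safety PLC faulted, Pitch motor is down}; {Brake caliper failed, Encoder is down, Hydraulic pack is inoperative, Inboard safety PLC faulted, Limit switch lost, Primary rotor brake is down}; {Contactor faulted, Encoder is down, Hydraulic pack is inoperative, Inboard safety PLC faulted, Primary rotor brake is down}; {#1 yaw brake is out, Encoder is down, Hydraulic pack is inoperative, Inboard encoder 2 is out, Inboard safety PLC faulted, Pitch motor is down, Primary rotor brake is down}.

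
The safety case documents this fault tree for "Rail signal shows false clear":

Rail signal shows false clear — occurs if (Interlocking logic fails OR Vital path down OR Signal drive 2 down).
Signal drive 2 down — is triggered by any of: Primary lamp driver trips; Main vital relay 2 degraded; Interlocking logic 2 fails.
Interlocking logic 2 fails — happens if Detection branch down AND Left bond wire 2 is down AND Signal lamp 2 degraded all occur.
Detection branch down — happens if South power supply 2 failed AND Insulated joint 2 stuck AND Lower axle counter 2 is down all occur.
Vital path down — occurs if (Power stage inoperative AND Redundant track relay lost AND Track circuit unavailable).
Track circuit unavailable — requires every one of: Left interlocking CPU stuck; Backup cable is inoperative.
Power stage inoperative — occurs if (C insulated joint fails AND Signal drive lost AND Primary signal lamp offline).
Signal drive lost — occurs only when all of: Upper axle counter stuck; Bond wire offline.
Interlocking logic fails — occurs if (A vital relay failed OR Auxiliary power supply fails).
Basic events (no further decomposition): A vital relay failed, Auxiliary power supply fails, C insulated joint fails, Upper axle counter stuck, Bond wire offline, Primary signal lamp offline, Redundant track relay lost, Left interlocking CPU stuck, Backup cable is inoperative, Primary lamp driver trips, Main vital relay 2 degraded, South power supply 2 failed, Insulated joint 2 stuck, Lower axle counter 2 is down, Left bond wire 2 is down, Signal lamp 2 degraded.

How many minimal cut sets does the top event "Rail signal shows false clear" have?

6

Interlocking logic fails [OR]: union of children's cut sets → 2 cut set(s).
Signal drive lost [AND]: one cut set from each child combined → 1 × 1 = 1 cut set(s).
Power stage inoperative [AND]: one cut set from each child combined → 1 × 1 × 1 = 1 cut set(s).
Track circuit unavailable [AND]: one cut set from each child combined → 1 × 1 = 1 cut set(s).
Vital path down [AND]: one cut set from each child combined → 1 × 1 × 1 = 1 cut set(s).
Detection branch down [AND]: one cut set from each child combined → 1 × 1 × 1 = 1 cut set(s).
Interlocking logic 2 fails [AND]: one cut set from each child combined → 1 × 1 × 1 = 1 cut set(s).
Signal drive 2 down [OR]: union of children's cut sets → 3 cut set(s).
Rail signal shows false clear [OR]: union of children's cut sets → 6 cut set(s).
Minimal cut sets: {A vital relay failed}; {Auxiliary power supply fails}; {Backup cable is inoperative, Bond wire offline, C insulated joint fails, Left interlocking CPU stuck, Primary signal lamp offline, Redundant track relay lost, Upper axle counter stuck}; {Primary lamp driver trips}; {Main vital relay 2 degraded}; {Insulated joint 2 stuck, Left bond wire 2 is down, Lower axle counter 2 is down, Signal lamp 2 degraded, South power supply 2 failed}.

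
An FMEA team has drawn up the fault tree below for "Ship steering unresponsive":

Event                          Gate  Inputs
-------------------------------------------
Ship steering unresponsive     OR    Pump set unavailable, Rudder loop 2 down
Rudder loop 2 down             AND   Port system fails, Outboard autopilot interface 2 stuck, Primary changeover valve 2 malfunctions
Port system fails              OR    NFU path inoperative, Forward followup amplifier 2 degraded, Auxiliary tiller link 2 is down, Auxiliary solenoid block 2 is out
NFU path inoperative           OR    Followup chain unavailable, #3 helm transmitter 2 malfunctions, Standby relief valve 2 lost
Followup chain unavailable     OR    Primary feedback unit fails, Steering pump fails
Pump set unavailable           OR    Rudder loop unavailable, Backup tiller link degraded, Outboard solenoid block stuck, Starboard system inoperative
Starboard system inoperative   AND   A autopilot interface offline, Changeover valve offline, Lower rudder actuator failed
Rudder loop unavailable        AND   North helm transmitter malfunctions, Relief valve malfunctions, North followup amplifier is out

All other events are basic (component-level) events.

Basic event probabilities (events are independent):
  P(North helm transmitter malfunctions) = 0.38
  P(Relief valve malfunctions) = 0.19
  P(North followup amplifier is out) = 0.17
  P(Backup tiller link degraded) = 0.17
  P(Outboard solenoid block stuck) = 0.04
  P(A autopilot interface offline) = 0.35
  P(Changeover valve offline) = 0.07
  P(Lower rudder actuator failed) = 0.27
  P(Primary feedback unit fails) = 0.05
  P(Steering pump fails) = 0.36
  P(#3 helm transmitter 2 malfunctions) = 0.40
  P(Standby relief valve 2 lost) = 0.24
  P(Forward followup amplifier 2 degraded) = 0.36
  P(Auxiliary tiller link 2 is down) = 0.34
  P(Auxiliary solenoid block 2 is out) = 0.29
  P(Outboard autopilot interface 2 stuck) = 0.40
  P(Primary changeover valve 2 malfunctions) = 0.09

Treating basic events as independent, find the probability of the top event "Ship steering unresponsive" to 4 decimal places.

0.2440

P(Rudder loop unavailable) [AND] = 0.38 × 0.19 × 0.17 = 0.012274
P(Starboard system inoperative) [AND] = 0.35 × 0.07 × 0.27 = 0.006615
P(Pump set unavailable) [OR] = 1 − (1−0.012274) × (1−0.17) × (1−0.04) × (1−0.006615) = 0.218186
P(Followup chain unavailable) [OR] = 1 − (1−0.05) × (1−0.36) = 0.392000
P(NFU path inoperative) [OR] = 1 − (1−0.392000) × (1−0.40) × (1−0.24) = 0.722752
P(Port system fails) [OR] = 1 − (1−0.722752) × (1−0.36) × (1−0.34) × (1−0.29) = 0.916852
P(Rudder loop 2 down) [AND] = 0.916852 × 0.40 × 0.09 = 0.033007
P(Ship steering unresponsive) [OR] = 1 − (1−0.218186) × (1−0.033007) = 0.243991
Rounded to 4 decimal places: P(Ship steering unresponsive) ≈ 0.2440.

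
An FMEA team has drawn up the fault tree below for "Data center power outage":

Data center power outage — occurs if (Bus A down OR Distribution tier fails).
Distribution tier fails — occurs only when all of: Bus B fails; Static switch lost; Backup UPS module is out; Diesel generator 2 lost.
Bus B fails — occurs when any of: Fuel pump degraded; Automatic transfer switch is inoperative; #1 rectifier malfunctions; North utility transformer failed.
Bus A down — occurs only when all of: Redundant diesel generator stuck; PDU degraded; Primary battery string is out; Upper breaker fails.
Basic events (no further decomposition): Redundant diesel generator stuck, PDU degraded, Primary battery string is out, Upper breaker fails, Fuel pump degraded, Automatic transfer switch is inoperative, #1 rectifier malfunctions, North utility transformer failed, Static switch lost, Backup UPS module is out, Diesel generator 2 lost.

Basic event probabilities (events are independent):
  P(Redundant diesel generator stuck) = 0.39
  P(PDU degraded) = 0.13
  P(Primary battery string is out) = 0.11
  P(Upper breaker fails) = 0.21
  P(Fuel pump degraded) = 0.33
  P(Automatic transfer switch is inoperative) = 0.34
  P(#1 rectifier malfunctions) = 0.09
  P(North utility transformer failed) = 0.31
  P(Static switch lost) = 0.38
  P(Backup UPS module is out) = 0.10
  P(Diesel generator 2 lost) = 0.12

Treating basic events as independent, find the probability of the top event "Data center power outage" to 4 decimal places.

P(Bus A down) [AND] = 0.39 × 0.13 × 0.11 × 0.21 = 0.001171
P(Bus B fails) [OR] = 1 − (1−0.33) × (1−0.34) × (1−0.09) × (1−0.31) = 0.722343
P(Distribution tier fails) [AND] = 0.722343 × 0.38 × 0.10 × 0.12 = 0.003294
P(Data center power outage) [OR] = 1 − (1−0.001171) × (1−0.003294) = 0.004461
Rounded to 4 decimal places: P(Data center power outage) ≈ 0.0045.

0.0045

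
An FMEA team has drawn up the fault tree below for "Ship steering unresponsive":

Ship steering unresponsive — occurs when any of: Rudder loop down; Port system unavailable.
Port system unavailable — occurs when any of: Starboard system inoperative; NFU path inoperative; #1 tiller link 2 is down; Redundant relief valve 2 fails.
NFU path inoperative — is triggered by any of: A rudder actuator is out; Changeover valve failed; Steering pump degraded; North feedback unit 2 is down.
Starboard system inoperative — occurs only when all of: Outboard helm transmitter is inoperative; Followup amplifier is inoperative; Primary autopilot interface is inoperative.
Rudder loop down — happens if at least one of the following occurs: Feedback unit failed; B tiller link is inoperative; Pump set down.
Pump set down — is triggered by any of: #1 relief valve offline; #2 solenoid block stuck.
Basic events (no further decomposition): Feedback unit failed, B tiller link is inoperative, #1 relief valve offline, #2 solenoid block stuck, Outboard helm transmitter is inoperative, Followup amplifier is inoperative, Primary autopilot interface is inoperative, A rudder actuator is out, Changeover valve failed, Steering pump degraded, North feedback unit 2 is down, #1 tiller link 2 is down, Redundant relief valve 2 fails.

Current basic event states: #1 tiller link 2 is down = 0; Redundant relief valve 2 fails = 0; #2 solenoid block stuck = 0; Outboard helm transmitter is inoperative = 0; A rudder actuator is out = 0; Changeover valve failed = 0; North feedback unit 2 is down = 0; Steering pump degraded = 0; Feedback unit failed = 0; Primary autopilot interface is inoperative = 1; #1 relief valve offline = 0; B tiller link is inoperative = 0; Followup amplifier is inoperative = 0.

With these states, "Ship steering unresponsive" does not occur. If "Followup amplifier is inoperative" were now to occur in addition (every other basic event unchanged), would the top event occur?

No

Counterfactual: set "Followup amplifier is inoperative" to occurred.
Pump set down [OR]: #1 relief valve offline=not, #2 solenoid block stuck=not → no input occurs → does not occur.
Rudder loop down [OR]: Feedback unit failed=not, B tiller link is inoperative=not, Pump set down=not → no input occurs → does not occur.
Starboard system inoperative [AND]: Outboard helm transmitter is inoperative=not, Followup amplifier is inoperative=occurs, Primary autopilot interface is inoperative=occurs → not all inputs occur → does not occur.
NFU path inoperative [OR]: A rudder actuator is out=not, Changeover valve failed=not, Steering pump degraded=not, North feedback unit 2 is down=not → no input occurs → does not occur.
Port system unavailable [OR]: Starboard system inoperative=not, NFU path inoperative=not, #1 tiller link 2 is down=not, Redundant relief valve 2 fails=not → no input occurs → does not occur.
Ship steering unresponsive [OR]: Rudder loop down=not, Port system unavailable=not → no input occurs → does not occur.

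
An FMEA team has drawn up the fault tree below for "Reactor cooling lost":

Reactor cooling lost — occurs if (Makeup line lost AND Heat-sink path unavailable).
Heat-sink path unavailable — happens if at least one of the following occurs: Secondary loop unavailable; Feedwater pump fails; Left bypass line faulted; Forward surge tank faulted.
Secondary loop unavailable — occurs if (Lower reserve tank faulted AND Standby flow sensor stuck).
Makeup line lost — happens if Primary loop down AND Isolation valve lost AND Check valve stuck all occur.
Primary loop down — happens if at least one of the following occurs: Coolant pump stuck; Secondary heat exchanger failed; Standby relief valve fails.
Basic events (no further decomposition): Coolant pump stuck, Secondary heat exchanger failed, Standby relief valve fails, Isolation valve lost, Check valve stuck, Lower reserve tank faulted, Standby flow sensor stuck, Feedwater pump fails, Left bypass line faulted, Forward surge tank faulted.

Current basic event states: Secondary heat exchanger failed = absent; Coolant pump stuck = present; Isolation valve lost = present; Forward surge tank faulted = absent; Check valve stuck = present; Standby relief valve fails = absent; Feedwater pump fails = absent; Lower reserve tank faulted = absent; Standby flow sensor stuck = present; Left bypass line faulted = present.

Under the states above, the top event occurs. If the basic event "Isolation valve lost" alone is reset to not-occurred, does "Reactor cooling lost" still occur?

No

Counterfactual: set "Isolation valve lost" to not occurred.
Primary loop down [OR]: Coolant pump stuck=occurs, Secondary heat exchanger failed=not, Standby relief valve fails=not → at least one input occurs → occurs.
Makeup line lost [AND]: Primary loop down=occurs, Isolation valve lost=not, Check valve stuck=occurs → not all inputs occur → does not occur.
Secondary loop unavailable [AND]: Lower reserve tank faulted=not, Standby flow sensor stuck=occurs → not all inputs occur → does not occur.
Heat-sink path unavailable [OR]: Secondary loop unavailable=not, Feedwater pump fails=not, Left bypass line faulted=occurs, Forward surge tank faulted=not → at least one input occurs → occurs.
Reactor cooling lost [AND]: Makeup line lost=not, Heat-sink path unavailable=occurs → not all inputs occur → does not occur.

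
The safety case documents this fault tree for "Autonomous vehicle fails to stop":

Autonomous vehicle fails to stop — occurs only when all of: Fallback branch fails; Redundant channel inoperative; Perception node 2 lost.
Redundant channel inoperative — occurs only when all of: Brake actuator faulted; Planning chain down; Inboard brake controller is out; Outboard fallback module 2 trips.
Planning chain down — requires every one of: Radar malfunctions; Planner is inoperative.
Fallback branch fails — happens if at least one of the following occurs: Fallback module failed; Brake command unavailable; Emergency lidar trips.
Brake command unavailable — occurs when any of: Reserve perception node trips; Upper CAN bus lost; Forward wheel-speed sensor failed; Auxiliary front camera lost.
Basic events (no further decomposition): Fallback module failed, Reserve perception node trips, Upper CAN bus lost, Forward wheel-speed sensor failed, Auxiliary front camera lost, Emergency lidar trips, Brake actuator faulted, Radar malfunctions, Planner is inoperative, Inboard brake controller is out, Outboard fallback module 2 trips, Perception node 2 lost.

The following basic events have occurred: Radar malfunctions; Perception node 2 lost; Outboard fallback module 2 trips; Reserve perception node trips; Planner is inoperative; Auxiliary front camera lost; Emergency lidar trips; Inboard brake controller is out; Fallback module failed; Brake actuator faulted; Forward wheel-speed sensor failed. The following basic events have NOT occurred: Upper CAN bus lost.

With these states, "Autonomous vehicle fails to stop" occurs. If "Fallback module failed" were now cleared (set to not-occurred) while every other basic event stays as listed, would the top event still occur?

Yes

Counterfactual: set "Fallback module failed" to not occurred.
Brake command unavailable [OR]: Reserve perception node trips=occurs, Upper CAN bus lost=not, Forward wheel-speed sensor failed=occurs, Auxiliary front camera lost=occurs → at least one input occurs → occurs.
Fallback branch fails [OR]: Fallback module failed=not, Brake command unavailable=occurs, Emergency lidar trips=occurs → at least one input occurs → occurs.
Planning chain down [AND]: Radar malfunctions=occurs, Planner is inoperative=occurs → all inputs occur → occurs.
Redundant channel inoperative [AND]: Brake actuator faulted=occurs, Planning chain down=occurs, Inboard brake controller is out=occurs, Outboard fallback module 2 trips=occurs → all inputs occur → occurs.
Autonomous vehicle fails to stop [AND]: Fallback branch fails=occurs, Redundant channel inoperative=occurs, Perception node 2 lost=occurs → all inputs occur → occurs.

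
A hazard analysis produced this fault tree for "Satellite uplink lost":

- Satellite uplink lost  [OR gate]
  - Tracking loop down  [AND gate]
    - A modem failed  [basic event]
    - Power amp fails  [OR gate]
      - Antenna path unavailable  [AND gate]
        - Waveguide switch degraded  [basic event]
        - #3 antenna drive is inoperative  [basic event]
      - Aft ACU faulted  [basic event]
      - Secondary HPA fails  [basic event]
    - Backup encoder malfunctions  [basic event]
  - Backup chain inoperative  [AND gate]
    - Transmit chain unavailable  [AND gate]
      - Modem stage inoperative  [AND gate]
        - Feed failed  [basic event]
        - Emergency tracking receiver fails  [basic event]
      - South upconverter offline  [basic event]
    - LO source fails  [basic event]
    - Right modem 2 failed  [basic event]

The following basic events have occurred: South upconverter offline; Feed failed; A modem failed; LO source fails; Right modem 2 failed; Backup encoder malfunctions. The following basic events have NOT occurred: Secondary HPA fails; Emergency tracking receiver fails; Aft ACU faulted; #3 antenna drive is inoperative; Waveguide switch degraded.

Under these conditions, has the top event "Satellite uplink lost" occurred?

Antenna path unavailable [AND]: Waveguide switch degraded=not, #3 antenna drive is inoperative=not → not all inputs occur → does not occur.
Power amp fails [OR]: Antenna path unavailable=not, Aft ACU faulted=not, Secondary HPA fails=not → no input occurs → does not occur.
Tracking loop down [AND]: A modem failed=occurs, Power amp fails=not, Backup encoder malfunctions=occurs → not all inputs occur → does not occur.
Modem stage inoperative [AND]: Feed failed=occurs, Emergency tracking receiver fails=not → not all inputs occur → does not occur.
Transmit chain unavailable [AND]: Modem stage inoperative=not, South upconverter offline=occurs → not all inputs occur → does not occur.
Backup chain inoperative [AND]: Transmit chain unavailable=not, LO source fails=occurs, Right modem 2 failed=occurs → not all inputs occur → does not occur.
Satellite uplink lost [OR]: Tracking loop down=not, Backup chain inoperative=not → no input occurs → does not occur.

No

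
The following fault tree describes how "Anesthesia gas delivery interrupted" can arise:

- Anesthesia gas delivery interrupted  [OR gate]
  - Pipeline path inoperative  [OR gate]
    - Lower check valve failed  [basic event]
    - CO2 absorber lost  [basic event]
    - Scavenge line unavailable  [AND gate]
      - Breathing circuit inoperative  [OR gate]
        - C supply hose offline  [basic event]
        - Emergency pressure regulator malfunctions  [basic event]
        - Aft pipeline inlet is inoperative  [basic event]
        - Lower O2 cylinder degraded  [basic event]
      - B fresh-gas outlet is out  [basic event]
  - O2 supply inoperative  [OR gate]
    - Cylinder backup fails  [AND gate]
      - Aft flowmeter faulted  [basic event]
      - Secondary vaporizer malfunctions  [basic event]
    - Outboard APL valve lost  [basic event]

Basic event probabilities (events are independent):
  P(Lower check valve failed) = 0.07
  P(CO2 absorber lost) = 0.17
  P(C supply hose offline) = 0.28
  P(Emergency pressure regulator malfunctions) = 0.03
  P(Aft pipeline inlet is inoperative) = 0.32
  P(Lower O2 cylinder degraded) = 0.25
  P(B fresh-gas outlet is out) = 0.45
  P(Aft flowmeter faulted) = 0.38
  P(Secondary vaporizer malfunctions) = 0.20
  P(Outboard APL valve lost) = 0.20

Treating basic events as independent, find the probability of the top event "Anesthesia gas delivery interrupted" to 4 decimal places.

0.5947

P(Breathing circuit inoperative) [OR] = 1 − (1−0.28) × (1−0.03) × (1−0.32) × (1−0.25) = 0.643816
P(Scavenge line unavailable) [AND] = 0.643816 × 0.45 = 0.289717
P(Pipeline path inoperative) [OR] = 1 − (1−0.07) × (1−0.17) × (1−0.289717) = 0.451733
P(Cylinder backup fails) [AND] = 0.38 × 0.20 = 0.076000
P(O2 supply inoperative) [OR] = 1 − (1−0.076000) × (1−0.20) = 0.260800
P(Anesthesia gas delivery interrupted) [OR] = 1 − (1−0.451733) × (1−0.260800) = 0.594721
Rounded to 4 decimal places: P(Anesthesia gas delivery interrupted) ≈ 0.5947.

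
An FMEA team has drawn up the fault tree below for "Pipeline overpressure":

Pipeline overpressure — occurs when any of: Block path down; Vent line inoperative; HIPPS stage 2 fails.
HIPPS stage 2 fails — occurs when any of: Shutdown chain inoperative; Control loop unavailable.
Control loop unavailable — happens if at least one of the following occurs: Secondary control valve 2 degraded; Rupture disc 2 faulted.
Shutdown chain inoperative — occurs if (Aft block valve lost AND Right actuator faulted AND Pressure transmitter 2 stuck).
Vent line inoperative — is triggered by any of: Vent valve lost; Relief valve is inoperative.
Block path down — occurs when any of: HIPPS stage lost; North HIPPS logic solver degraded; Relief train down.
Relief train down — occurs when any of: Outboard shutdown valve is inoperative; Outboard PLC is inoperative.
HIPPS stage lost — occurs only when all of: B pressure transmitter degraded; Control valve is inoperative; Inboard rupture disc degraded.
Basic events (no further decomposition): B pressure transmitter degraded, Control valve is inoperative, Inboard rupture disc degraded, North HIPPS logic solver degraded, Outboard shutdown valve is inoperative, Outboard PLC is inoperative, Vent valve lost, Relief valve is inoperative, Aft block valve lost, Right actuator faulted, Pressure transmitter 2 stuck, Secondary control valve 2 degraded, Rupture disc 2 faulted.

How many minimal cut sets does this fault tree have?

HIPPS stage lost [AND]: one cut set from each child combined → 1 × 1 × 1 = 1 cut set(s).
Relief train down [OR]: union of children's cut sets → 2 cut set(s).
Block path down [OR]: union of children's cut sets → 4 cut set(s).
Vent line inoperative [OR]: union of children's cut sets → 2 cut set(s).
Shutdown chain inoperative [AND]: one cut set from each child combined → 1 × 1 × 1 = 1 cut set(s).
Control loop unavailable [OR]: union of children's cut sets → 2 cut set(s).
HIPPS stage 2 fails [OR]: union of children's cut sets → 3 cut set(s).
Pipeline overpressure [OR]: union of children's cut sets → 9 cut set(s).
Minimal cut sets: {B pressure transmitter degraded, Control valve is inoperative, Inboard rupture disc degraded}; {North HIPPS logic solver degraded}; {Outboard shutdown valve is inoperative}; {Outboard PLC is inoperative}; {Vent valve lost}; {Relief valve is inoperative}; {Aft block valve lost, Pressure transmitter 2 stuck, Right actuator faulted}; {Secondary control valve 2 degraded}; {Rupture disc 2 faulted}.

9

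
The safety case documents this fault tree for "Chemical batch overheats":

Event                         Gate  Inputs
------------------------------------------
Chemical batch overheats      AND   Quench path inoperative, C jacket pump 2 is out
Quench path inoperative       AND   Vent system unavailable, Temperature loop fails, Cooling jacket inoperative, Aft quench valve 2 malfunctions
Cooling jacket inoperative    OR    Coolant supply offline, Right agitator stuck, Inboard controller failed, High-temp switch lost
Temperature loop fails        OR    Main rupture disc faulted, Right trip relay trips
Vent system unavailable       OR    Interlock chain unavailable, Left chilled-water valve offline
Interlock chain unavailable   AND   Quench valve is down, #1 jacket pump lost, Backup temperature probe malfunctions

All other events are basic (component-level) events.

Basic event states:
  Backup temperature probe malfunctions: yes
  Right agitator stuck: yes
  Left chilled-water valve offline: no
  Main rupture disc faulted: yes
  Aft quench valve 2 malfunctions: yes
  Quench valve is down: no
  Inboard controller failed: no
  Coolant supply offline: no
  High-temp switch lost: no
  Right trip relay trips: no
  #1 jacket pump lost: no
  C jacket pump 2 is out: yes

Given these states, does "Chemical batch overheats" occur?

No

Interlock chain unavailable [AND]: Quench valve is down=not, #1 jacket pump lost=not, Backup temperature probe malfunctions=occurs → not all inputs occur → does not occur.
Vent system unavailable [OR]: Interlock chain unavailable=not, Left chilled-water valve offline=not → no input occurs → does not occur.
Temperature loop fails [OR]: Main rupture disc faulted=occurs, Right trip relay trips=not → at least one input occurs → occurs.
Cooling jacket inoperative [OR]: Coolant supply offline=not, Right agitator stuck=occurs, Inboard controller failed=not, High-temp switch lost=not → at least one input occurs → occurs.
Quench path inoperative [AND]: Vent system unavailable=not, Temperature loop fails=occurs, Cooling jacket inoperative=occurs, Aft quench valve 2 malfunctions=occurs → not all inputs occur → does not occur.
Chemical batch overheats [AND]: Quench path inoperative=not, C jacket pump 2 is out=occurs → not all inputs occur → does not occur.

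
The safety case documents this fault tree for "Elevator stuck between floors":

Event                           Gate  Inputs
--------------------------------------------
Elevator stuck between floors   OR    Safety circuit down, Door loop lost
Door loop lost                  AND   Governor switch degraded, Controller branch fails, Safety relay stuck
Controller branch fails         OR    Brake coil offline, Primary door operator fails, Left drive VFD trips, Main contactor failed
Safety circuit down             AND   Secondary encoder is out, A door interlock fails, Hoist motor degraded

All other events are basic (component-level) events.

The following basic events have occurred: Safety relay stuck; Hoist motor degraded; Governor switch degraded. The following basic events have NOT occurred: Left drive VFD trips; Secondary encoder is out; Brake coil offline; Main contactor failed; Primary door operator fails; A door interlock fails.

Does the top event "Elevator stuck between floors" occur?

Safety circuit down [AND]: Secondary encoder is out=not, A door interlock fails=not, Hoist motor degraded=occurs → not all inputs occur → does not occur.
Controller branch fails [OR]: Brake coil offline=not, Primary door operator fails=not, Left drive VFD trips=not, Main contactor failed=not → no input occurs → does not occur.
Door loop lost [AND]: Governor switch degraded=occurs, Controller branch fails=not, Safety relay stuck=occurs → not all inputs occur → does not occur.
Elevator stuck between floors [OR]: Safety circuit down=not, Door loop lost=not → no input occurs → does not occur.

No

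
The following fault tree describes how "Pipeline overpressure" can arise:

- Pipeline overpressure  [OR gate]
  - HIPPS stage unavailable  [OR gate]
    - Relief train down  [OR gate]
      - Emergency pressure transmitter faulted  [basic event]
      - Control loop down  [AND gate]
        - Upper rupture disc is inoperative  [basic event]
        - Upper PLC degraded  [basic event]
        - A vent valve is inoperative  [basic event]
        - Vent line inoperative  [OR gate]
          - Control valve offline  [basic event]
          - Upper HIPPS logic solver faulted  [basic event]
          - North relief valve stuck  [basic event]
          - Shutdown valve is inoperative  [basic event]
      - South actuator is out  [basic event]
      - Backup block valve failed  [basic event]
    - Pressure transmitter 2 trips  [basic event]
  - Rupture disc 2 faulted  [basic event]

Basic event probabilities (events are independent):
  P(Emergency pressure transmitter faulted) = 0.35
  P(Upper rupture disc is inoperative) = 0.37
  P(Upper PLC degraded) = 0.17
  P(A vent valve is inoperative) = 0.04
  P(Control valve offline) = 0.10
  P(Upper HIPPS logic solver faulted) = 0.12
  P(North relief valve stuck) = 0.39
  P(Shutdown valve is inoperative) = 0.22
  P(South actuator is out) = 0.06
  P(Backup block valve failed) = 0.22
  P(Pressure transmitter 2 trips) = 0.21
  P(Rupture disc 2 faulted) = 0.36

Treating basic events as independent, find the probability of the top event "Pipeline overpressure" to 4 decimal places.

0.7594

P(Vent line inoperative) [OR] = 1 − (1−0.10) × (1−0.12) × (1−0.39) × (1−0.22) = 0.623166
P(Control loop down) [AND] = 0.37 × 0.17 × 0.04 × 0.623166 = 0.001568
P(Relief train down) [OR] = 1 − (1−0.35) × (1−0.001568) × (1−0.06) × (1−0.22) = 0.524167
P(HIPPS stage unavailable) [OR] = 1 − (1−0.524167) × (1−0.21) = 0.624092
P(Pipeline overpressure) [OR] = 1 − (1−0.624092) × (1−0.36) = 0.759419
Rounded to 4 decimal places: P(Pipeline overpressure) ≈ 0.7594.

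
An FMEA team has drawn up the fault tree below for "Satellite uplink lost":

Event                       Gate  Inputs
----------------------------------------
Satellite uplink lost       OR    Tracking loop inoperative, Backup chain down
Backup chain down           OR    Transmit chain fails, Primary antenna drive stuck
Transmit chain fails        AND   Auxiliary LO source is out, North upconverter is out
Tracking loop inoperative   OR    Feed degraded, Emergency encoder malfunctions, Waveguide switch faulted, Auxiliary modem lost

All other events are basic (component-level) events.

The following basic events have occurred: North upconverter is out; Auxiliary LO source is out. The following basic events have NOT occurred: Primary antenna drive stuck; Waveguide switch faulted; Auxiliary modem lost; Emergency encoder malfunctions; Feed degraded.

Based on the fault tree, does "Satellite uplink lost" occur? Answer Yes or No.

Tracking loop inoperative [OR]: Feed degraded=not, Emergency encoder malfunctions=not, Waveguide switch faulted=not, Auxiliary modem lost=not → no input occurs → does not occur.
Transmit chain fails [AND]: Auxiliary LO source is out=occurs, North upconverter is out=occurs → all inputs occur → occurs.
Backup chain down [OR]: Transmit chain fails=occurs, Primary antenna drive stuck=not → at least one input occurs → occurs.
Satellite uplink lost [OR]: Tracking loop inoperative=not, Backup chain down=occurs → at least one input occurs → occurs.

Yes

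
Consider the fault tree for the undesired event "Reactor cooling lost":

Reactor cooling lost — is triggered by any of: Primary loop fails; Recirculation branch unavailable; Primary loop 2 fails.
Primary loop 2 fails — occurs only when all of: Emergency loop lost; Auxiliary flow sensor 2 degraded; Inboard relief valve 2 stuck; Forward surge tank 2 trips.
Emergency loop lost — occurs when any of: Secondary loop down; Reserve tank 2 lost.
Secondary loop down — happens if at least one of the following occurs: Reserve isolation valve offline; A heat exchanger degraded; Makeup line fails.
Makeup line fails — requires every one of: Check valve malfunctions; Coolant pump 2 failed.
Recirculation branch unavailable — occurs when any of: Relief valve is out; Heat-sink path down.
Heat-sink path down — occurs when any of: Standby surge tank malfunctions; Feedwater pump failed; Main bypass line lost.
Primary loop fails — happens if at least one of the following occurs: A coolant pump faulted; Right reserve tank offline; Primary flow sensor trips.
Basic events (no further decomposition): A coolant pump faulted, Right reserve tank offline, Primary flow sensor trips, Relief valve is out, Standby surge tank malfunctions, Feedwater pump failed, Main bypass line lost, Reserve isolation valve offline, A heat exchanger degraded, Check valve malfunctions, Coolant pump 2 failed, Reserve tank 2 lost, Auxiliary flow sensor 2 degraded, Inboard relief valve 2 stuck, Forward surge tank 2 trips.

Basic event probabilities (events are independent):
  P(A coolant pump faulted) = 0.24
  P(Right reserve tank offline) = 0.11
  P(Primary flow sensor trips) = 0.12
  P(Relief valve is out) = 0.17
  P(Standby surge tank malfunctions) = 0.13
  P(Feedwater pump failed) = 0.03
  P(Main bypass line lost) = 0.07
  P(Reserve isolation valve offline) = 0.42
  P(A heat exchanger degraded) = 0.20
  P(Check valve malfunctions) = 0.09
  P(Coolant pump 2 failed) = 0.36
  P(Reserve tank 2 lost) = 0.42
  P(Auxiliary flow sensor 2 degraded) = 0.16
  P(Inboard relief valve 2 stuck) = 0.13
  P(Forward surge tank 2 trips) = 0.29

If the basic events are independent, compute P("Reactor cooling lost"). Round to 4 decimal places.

0.6140

P(Primary loop fails) [OR] = 1 − (1−0.24) × (1−0.11) × (1−0.12) = 0.404768
P(Heat-sink path down) [OR] = 1 − (1−0.13) × (1−0.03) × (1−0.07) = 0.215173
P(Recirculation branch unavailable) [OR] = 1 − (1−0.17) × (1−0.215173) = 0.348594
P(Makeup line fails) [AND] = 0.09 × 0.36 = 0.032400
P(Secondary loop down) [OR] = 1 − (1−0.42) × (1−0.20) × (1−0.032400) = 0.551034
P(Emergency loop lost) [OR] = 1 − (1−0.551034) × (1−0.42) = 0.739600
P(Primary loop 2 fails) [AND] = 0.739600 × 0.16 × 0.13 × 0.29 = 0.004461
P(Reactor cooling lost) [OR] = 1 − (1−0.404768) × (1−0.348594) × (1−0.004461) = 0.613992
Rounded to 4 decimal places: P(Reactor cooling lost) ≈ 0.6140.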